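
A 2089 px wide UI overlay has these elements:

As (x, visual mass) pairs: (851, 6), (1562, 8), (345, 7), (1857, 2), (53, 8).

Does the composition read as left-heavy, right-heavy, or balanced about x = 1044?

left-heavy

Weights sum to 6 + 8 + 7 + 2 + 8 = 31.
x-moment: 6·851 + 8·1562 + 7·345 + 2·1857 + 8·53 = 24155; centroid 24155/31 ≈ 779.19.
779.2 vs midline 1044 → left-heavy.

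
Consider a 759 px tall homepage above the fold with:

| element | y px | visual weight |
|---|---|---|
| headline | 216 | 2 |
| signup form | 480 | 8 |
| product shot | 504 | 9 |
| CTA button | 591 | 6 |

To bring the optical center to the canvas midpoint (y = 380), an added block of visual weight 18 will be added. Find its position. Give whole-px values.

y ≈ 221

New total weight: (2 + 8 + 9 + 6) + 18 = 43.
y: target moment 43×380 = 16340; current 2·216 + 8·480 + 9·504 + 6·591 = 12354; the added block supplies 3986, so y = 3986/18 ≈ 221.44.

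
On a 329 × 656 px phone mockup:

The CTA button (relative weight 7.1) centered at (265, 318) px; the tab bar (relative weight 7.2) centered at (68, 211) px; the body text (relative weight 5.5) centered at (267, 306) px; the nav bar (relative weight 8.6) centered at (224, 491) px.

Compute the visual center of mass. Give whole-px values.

(203, 341)

Σw = 7.1 + 7.2 + 5.5 + 8.6 = 28.4.
x-moment: 7.1·265 + 7.2·68 + 5.5·267 + 8.6·224 = 5766.0; centroid 5766.0/28.4 ≈ 203.03.
y-moment: 7.1·318 + 7.2·211 + 5.5·306 + 8.6·491 = 9682.6; centroid 9682.6/28.4 ≈ 340.94.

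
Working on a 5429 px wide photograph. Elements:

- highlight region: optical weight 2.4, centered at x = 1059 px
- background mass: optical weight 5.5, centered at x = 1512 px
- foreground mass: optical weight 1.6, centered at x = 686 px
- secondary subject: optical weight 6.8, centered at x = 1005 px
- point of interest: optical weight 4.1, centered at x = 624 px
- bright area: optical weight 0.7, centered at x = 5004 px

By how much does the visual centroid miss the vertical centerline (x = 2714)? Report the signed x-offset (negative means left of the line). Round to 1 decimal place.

≈ -1536.3 px

Total weight = 2.4 + 5.5 + 1.6 + 6.8 + 4.1 + 0.7 = 21.1.
Σw·x = 24850.4; x̄ = 24850.4/21.1 ≈ 1177.74.
Difference: 1177.74 − 2714 ≈ -1536.26.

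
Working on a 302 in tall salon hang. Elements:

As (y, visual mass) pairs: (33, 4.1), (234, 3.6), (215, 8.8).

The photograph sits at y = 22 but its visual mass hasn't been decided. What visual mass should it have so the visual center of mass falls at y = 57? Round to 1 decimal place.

w ≈ 55.1

Fixed elements: Σw = 4.1 + 3.6 + 8.8 = 16.5, Σw·y = 4.1·33 + 3.6·234 + 8.8·215 = 2869.7.
For the centroid to hit 57: (2869.7 + w·22) / (16.5 + w) = 57.
So w = (57·16.5 − 2869.7)/(22 − 57) = -1929.2/-35 ≈ 55.12.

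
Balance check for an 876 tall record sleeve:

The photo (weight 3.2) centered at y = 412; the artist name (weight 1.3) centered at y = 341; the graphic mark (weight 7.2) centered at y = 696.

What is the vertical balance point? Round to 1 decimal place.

y ≈ 578.9

Σw = 3.2 + 1.3 + 7.2 = 11.7.
y: (3.2·412 + 1.3·341 + 7.2·696) / 11.7 = 6772.9 / 11.7 ≈ 578.88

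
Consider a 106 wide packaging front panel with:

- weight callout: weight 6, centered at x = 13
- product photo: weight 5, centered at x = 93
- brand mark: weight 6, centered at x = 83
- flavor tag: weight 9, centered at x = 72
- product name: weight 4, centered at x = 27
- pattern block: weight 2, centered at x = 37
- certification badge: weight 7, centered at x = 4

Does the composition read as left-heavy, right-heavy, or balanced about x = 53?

Total weight = 6 + 5 + 6 + 9 + 4 + 2 + 7 = 39.
Σw·x = 6·13 + 5·93 + 6·83 + 9·72 + 4·27 + 2·37 + 7·4 = 1899, so x̄ = 1899/39 ≈ 48.69.
48.7 lies left of the midline 53, so the layout is left-heavy.

left-heavy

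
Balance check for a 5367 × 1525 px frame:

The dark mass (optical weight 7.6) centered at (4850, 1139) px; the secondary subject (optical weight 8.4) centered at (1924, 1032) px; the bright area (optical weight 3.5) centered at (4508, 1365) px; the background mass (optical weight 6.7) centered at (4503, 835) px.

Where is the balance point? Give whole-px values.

Weights sum to 7.6 + 8.4 + 3.5 + 6.7 = 26.2.
Σw·x = 7.6·4850 + 8.4·1924 + 3.5·4508 + 6.7·4503 = 98969.7, so x̄ = 98969.7/26.2 ≈ 3777.47.
Σw·y = 7.6·1139 + 8.4·1032 + 3.5·1365 + 6.7·835 = 27697.2, so ȳ = 27697.2/26.2 ≈ 1057.15.

(3777, 1057)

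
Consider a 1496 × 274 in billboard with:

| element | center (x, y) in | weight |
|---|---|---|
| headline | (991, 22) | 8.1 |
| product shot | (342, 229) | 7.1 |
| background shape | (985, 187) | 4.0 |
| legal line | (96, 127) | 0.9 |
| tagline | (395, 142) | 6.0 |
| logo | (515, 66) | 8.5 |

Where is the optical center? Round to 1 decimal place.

Weights sum to 8.1 + 7.1 + 4.0 + 0.9 + 6.0 + 8.5 = 34.6.
x: (8.1·991 + 7.1·342 + 4.0·985 + 0.9·96 + 6.0·395 + 8.5·515) / 34.6 = 21229.2 / 34.6 ≈ 613.56
y: (8.1·22 + 7.1·229 + 4.0·187 + 0.9·127 + 6.0·142 + 8.5·66) / 34.6 = 4079.4 / 34.6 ≈ 117.90

(613.6, 117.9)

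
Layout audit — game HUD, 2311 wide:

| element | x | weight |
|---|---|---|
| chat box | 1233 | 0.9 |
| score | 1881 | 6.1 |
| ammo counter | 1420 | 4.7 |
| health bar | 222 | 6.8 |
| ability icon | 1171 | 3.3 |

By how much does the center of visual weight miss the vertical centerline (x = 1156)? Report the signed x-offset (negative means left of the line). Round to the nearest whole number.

Total weight = 0.9 + 6.1 + 4.7 + 6.8 + 3.3 = 21.8.
x: (0.9·1233 + 6.1·1881 + 4.7·1420 + 6.8·222 + 3.3·1171) / 21.8 = 24631.7 / 21.8 ≈ 1129.89
Difference: 1129.89 − 1156 ≈ -26.11.

≈ -26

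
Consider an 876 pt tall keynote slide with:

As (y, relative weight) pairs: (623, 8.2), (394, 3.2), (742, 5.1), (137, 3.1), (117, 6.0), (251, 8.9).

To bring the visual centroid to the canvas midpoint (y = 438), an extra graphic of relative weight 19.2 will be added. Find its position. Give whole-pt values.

New total weight: (8.2 + 3.2 + 5.1 + 3.1 + 6.0 + 8.9) + 19.2 = 53.7.
y: need Σw·y = 53.7·438 = 23520.6. Existing = 8.2·623 + 3.2·394 + 5.1·742 + 3.1·137 + 6.0·117 + 8.9·251 = 13514.2. Remainder 10006.4 / 19.2 ≈ 521.17.

y ≈ 521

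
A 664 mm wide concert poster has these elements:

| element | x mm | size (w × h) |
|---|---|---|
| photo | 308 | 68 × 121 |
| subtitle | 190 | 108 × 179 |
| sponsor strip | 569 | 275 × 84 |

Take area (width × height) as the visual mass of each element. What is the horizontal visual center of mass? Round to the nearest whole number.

x ≈ 382

Taking area as weight: photo 68·121 = 8228, subtitle 108·179 = 19332, sponsor strip 275·84 = 23100. Sum 50660.
Σw·x = 8228·308 + 19332·190 + 23100·569 = 19351204, so x̄ = 19351204/50660 ≈ 381.98.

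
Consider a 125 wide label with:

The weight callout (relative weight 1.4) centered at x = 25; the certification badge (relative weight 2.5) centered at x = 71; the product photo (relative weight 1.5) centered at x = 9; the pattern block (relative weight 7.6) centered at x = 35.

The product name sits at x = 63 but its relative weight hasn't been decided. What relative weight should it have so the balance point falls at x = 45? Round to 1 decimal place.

Fixed elements: Σw = 1.4 + 2.5 + 1.5 + 7.6 = 13.0, Σw·x = 1.4·25 + 2.5·71 + 1.5·9 + 7.6·35 = 492.0.
Balance at x = 45 requires (492.0 + w·63) / (13.0 + w) = 45.
Solving: w = (45·13.0 − 492.0) / (63 − 45) = 93.0 / 18 ≈ 5.17.

w ≈ 5.2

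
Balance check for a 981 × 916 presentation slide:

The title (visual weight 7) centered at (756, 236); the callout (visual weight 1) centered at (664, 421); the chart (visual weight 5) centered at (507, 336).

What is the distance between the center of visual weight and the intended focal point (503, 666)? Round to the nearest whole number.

Total weight = 7 + 1 + 5 = 13.
x: (7·756 + 1·664 + 5·507) / 13 = 8491 / 13 ≈ 653.15
y: (7·236 + 1·421 + 5·336) / 13 = 3753 / 13 ≈ 288.69
From (503, 666): dx = 150.15, dy = -377.31, so the distance is √(dx²+dy²) ≈ 406.09.

≈ 406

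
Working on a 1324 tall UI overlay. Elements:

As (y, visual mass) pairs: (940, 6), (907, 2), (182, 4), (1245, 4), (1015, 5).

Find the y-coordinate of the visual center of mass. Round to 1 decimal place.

y ≈ 868.4

Σw = 6 + 2 + 4 + 4 + 5 = 21.
Σw·y = 6·940 + 2·907 + 4·182 + 4·1245 + 5·1015 = 18237, so ȳ = 18237/21 ≈ 868.43.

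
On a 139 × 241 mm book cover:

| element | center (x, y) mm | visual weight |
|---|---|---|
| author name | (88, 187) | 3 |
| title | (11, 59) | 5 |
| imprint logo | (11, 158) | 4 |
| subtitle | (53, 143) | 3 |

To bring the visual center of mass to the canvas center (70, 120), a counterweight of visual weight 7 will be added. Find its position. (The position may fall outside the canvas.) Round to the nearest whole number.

New total weight: (3 + 5 + 4 + 3) + 7 = 22.
Along x: (522 + 7·x) / 22 = 70 (existing moment 3·88 + 5·11 + 4·11 + 3·53 = 522) ⇒ x = (1540 − 522) / 7 ≈ 145.43.
Along y: (1917 + 7·y) / 22 = 120 (existing moment 3·187 + 5·59 + 4·158 + 3·143 = 1917) ⇒ y = (2640 − 1917) / 7 ≈ 103.29.

(145, 103)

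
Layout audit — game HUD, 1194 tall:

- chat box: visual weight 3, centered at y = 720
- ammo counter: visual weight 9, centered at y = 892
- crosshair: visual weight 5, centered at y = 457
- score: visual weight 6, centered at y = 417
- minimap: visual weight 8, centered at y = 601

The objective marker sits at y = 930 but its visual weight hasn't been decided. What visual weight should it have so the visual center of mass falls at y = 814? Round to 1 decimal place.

Fixed elements: Σw = 3 + 9 + 5 + 6 + 8 = 31, Σw·y = 3·720 + 9·892 + 5·457 + 6·417 + 8·601 = 19783.
For the centroid to hit 814: (19783 + w·930) / (31 + w) = 814.
So w = (814·31 − 19783)/(930 − 814) = 5451/116 ≈ 46.99.

w ≈ 47.0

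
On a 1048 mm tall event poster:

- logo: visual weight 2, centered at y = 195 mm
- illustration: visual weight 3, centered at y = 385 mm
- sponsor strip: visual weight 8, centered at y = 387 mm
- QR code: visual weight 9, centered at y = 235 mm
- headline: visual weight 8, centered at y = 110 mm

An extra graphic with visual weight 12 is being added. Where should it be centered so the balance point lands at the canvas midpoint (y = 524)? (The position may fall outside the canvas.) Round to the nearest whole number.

y ≈ 1198

After adding the extra graphic, total weight = 2 + 3 + 8 + 9 + 8 + 12 = 42.
y: need Σw·y = 42·524 = 22008. Existing = 2·195 + 3·385 + 8·387 + 9·235 + 8·110 = 7636. Remainder 14372 / 12 ≈ 1197.67.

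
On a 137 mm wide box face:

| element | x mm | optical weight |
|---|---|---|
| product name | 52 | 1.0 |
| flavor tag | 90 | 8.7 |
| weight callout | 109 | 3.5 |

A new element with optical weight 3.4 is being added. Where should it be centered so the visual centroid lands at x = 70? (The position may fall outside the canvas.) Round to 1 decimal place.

After adding the new element, total weight = 1.0 + 8.7 + 3.5 + 3.4 = 16.6.
x: target moment 16.6×70 = 1162.0; current 1.0·52 + 8.7·90 + 3.5·109 = 1216.5; the new element supplies -54.5, so x = -54.5/3.4 ≈ -16.03.

x ≈ -16.0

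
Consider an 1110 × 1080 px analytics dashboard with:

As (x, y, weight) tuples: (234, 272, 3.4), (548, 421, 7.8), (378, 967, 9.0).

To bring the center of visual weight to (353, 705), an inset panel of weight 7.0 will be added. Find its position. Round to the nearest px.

(161, 895)

After adding the inset panel, total weight = 3.4 + 7.8 + 9.0 + 7.0 = 27.2.
x: target moment 27.2×353 = 9601.6; current 3.4·234 + 7.8·548 + 9.0·378 = 8472.0; the inset panel supplies 1129.6, so x = 1129.6/7.0 ≈ 161.37.
y: target moment 27.2×705 = 19176.0; current 3.4·272 + 7.8·421 + 9.0·967 = 12911.6; the inset panel supplies 6264.4, so y = 6264.4/7.0 ≈ 894.91.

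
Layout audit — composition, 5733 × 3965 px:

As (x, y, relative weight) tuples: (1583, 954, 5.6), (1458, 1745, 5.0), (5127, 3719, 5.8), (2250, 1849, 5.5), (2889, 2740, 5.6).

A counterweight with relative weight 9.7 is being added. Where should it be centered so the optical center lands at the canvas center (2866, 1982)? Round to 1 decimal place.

After adding the counterweight, total weight = 5.6 + 5.0 + 5.8 + 5.5 + 5.6 + 9.7 = 37.2.
x: need Σw·x = 37.2·2866 = 106615.2. Existing = 5.6·1583 + 5.0·1458 + 5.8·5127 + 5.5·2250 + 5.6·2889 = 74444.8. Remainder 32170.4 / 9.7 ≈ 3316.54.
y: need Σw·y = 37.2·1982 = 73730.4. Existing = 5.6·954 + 5.0·1745 + 5.8·3719 + 5.5·1849 + 5.6·2740 = 61151.1. Remainder 12579.3 / 9.7 ≈ 1296.84.

(3316.5, 1296.8)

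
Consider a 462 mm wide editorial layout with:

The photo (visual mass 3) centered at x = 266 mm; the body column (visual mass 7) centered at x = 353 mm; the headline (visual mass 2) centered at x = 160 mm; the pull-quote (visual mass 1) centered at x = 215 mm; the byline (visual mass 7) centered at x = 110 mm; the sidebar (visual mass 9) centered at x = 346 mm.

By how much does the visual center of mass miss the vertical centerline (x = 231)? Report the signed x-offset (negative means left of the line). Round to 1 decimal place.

≈ 34.1 mm

Σw = 3 + 7 + 2 + 1 + 7 + 9 = 29.
x-moment: 3·266 + 7·353 + 2·160 + 1·215 + 7·110 + 9·346 = 7688; centroid 7688/29 ≈ 265.10.
Offset from x = 231: 265.10 − 231 ≈ 34.10.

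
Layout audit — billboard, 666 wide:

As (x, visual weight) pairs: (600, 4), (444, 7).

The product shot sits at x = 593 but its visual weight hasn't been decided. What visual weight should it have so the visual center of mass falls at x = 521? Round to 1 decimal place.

w ≈ 3.1

Fixed elements: Σw = 4 + 7 = 11, Σw·x = 4·600 + 7·444 = 5508.
Balance at x = 521 requires (5508 + w·593) / (11 + w) = 521.
So w = (521·11 − 5508)/(593 − 521) = 223/72 ≈ 3.10.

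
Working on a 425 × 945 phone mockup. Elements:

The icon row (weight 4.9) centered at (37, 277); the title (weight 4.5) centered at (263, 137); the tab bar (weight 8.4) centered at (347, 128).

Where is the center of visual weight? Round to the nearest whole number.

(240, 171)

Total weight = 4.9 + 4.5 + 8.4 = 17.8.
Σw·x = 4.9·37 + 4.5·263 + 8.4·347 = 4279.6, so x̄ = 4279.6/17.8 ≈ 240.43.
Σw·y = 4.9·277 + 4.5·137 + 8.4·128 = 3049.0, so ȳ = 3049.0/17.8 ≈ 171.29.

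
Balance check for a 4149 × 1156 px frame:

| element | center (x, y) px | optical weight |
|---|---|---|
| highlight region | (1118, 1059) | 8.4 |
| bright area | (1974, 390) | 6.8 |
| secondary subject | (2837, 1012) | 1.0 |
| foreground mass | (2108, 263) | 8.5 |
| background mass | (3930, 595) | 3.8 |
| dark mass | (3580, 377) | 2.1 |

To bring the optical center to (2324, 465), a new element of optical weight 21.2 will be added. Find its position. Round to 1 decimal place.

(2564.2, 294.3)

With the new element, Σw becomes 8.4 + 6.8 + 1.0 + 8.5 + 3.8 + 2.1 + 21.2 = 51.8.
Along x: (66021.4 + 21.2·x) / 51.8 = 2324 (existing moment 8.4·1118 + 6.8·1974 + 1.0·2837 + 8.5·2108 + 3.8·3930 + 2.1·3580 = 66021.4) ⇒ x = (120383.2 − 66021.4) / 21.2 ≈ 2564.24.
Along y: (17847.8 + 21.2·y) / 51.8 = 465 (existing moment 8.4·1059 + 6.8·390 + 1.0·1012 + 8.5·263 + 3.8·595 + 2.1·377 = 17847.8) ⇒ y = (24087.0 − 17847.8) / 21.2 ≈ 294.30.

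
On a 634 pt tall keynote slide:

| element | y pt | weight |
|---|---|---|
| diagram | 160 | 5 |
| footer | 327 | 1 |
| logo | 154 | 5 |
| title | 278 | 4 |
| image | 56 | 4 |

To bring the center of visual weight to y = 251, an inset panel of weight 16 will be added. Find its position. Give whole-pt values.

y ≈ 347

New total weight: (5 + 1 + 5 + 4 + 4) + 16 = 35.
y: target moment 35×251 = 8785; current 5·160 + 1·327 + 5·154 + 4·278 + 4·56 = 3233; the inset panel supplies 5552, so y = 5552/16 ≈ 347.00.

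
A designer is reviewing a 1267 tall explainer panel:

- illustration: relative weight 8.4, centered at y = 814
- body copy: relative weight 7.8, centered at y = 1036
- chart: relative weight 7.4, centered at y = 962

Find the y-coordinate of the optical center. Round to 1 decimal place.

y ≈ 933.8

Σw = 8.4 + 7.8 + 7.4 = 23.6.
y-moment: 8.4·814 + 7.8·1036 + 7.4·962 = 22037.2; centroid 22037.2/23.6 ≈ 933.78.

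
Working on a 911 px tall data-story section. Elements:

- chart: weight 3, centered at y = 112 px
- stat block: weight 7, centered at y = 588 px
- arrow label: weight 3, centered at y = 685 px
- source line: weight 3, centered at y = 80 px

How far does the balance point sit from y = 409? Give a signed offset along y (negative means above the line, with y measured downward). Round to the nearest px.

≈ 13 px

Weights sum to 3 + 7 + 3 + 3 = 16.
y: (3·112 + 7·588 + 3·685 + 3·80) / 16 = 6747 / 16 ≈ 421.69
Offset from y = 409: 421.69 − 409 ≈ 12.69.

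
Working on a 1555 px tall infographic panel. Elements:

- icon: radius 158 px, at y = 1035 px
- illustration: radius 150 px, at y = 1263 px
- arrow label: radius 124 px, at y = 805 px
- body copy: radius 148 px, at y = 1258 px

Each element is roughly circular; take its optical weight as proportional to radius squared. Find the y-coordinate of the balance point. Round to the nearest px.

Weights ∝ r²: icon 158² = 24964, illustration 150² = 22500, arrow label 124² = 15376, body copy 148² = 21904; Σw = 84744.
y: (24964·1035 + 22500·1263 + 15376·805 + 21904·1258) / 84744 = 94188152 / 84744 ≈ 1111.44

y ≈ 1111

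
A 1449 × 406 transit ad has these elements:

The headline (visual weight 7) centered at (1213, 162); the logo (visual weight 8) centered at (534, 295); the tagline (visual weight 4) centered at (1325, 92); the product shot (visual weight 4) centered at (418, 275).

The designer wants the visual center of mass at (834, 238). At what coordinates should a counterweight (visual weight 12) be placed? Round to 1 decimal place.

(787.9, 280.7)

After adding the counterweight, total weight = 7 + 8 + 4 + 4 + 12 = 35.
x: target moment 35×834 = 29190; current 7·1213 + 8·534 + 4·1325 + 4·418 = 19735; the counterweight supplies 9455, so x = 9455/12 ≈ 787.92.
y: target moment 35×238 = 8330; current 7·162 + 8·295 + 4·92 + 4·275 = 4962; the counterweight supplies 3368, so y = 3368/12 ≈ 280.67.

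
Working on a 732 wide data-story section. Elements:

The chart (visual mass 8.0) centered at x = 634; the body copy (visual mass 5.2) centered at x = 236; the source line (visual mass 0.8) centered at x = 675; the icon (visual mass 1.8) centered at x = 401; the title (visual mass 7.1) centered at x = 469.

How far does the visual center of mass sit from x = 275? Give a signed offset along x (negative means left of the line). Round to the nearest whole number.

≈ 201

Σw = 8.0 + 5.2 + 0.8 + 1.8 + 7.1 = 22.9.
Σw·x = 8.0·634 + 5.2·236 + 0.8·675 + 1.8·401 + 7.1·469 = 10890.9, so x̄ = 10890.9/22.9 ≈ 475.59.
Difference: 475.59 − 275 ≈ 200.59.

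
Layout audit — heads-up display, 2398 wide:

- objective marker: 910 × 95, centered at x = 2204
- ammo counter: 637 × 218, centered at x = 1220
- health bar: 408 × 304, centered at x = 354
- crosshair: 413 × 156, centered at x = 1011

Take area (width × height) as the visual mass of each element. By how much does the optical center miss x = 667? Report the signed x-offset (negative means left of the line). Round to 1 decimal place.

≈ 466.5

Areas: objective marker 910·95 = 86450, ammo counter 637·218 = 138866, health bar 408·304 = 124032, crosshair 413·156 = 64428. Total weight = 413776.
Σw·x = 86450·2204 + 138866·1220 + 124032·354 + 64428·1011 = 468996356, so x̄ = 468996356/413776 ≈ 1133.45.
Offset from x = 667: 1133.45 − 667 ≈ 466.45.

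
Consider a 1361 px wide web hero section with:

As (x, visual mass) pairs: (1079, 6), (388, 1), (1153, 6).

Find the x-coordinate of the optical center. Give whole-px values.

x ≈ 1060

Total weight = 6 + 1 + 6 = 13.
Σw·x = 6·1079 + 1·388 + 6·1153 = 13780, so x̄ = 13780/13 ≈ 1060.00.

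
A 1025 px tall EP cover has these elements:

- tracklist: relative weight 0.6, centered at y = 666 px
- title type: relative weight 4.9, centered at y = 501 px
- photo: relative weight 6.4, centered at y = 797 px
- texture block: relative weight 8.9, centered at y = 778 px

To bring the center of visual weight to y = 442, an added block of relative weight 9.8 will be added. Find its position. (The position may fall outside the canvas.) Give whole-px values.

After adding the added block, total weight = 0.6 + 4.9 + 6.4 + 8.9 + 9.8 = 30.6.
y: need Σw·y = 30.6·442 = 13525.2. Existing = 0.6·666 + 4.9·501 + 6.4·797 + 8.9·778 = 14879.5. Remainder -1354.3 / 9.8 ≈ -138.19.

y ≈ -138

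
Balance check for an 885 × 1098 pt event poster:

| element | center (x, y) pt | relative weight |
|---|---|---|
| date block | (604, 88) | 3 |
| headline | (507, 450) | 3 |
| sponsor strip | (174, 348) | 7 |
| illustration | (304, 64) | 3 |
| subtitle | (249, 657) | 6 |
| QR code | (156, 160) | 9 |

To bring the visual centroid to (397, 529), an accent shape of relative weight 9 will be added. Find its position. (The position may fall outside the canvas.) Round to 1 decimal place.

After adding the accent shape, total weight = 3 + 3 + 7 + 3 + 6 + 9 + 9 = 40.
Along x: (8361 + 9·x) / 40 = 397 (existing moment 3·604 + 3·507 + 7·174 + 3·304 + 6·249 + 9·156 = 8361) ⇒ x = (15880 − 8361) / 9 ≈ 835.44.
Along y: (9624 + 9·y) / 40 = 529 (existing moment 3·88 + 3·450 + 7·348 + 3·64 + 6·657 + 9·160 = 9624) ⇒ y = (21160 − 9624) / 9 ≈ 1281.78.

(835.4, 1281.8)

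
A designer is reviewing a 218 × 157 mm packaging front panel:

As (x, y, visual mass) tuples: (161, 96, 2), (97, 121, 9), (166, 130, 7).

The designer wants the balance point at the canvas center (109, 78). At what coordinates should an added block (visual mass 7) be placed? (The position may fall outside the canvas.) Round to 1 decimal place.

(52.6, -34.4)

After adding the added block, total weight = 2 + 9 + 7 + 7 = 25.
Along x: (2357 + 7·x) / 25 = 109 (existing moment 2·161 + 9·97 + 7·166 = 2357) ⇒ x = (2725 − 2357) / 7 ≈ 52.57.
Along y: (2191 + 7·y) / 25 = 78 (existing moment 2·96 + 9·121 + 7·130 = 2191) ⇒ y = (1950 − 2191) / 7 ≈ -34.43.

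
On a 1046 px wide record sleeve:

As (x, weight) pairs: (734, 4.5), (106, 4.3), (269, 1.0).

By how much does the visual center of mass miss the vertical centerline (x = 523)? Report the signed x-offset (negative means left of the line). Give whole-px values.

Weights sum to 4.5 + 4.3 + 1.0 = 9.8.
x: (4.5·734 + 4.3·106 + 1.0·269) / 9.8 = 4027.8 / 9.8 ≈ 411.00
Difference: 411.00 − 523 ≈ -112.00.

≈ -112 px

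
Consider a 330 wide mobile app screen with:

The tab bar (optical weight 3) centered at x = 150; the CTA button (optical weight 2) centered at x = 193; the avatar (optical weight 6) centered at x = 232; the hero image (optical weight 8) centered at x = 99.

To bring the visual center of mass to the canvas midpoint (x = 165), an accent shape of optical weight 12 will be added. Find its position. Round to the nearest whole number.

x ≈ 175

With the accent shape, Σw becomes 3 + 2 + 6 + 8 + 12 = 31.
x: target moment 31×165 = 5115; current 3·150 + 2·193 + 6·232 + 8·99 = 3020; the accent shape supplies 2095, so x = 2095/12 ≈ 174.58.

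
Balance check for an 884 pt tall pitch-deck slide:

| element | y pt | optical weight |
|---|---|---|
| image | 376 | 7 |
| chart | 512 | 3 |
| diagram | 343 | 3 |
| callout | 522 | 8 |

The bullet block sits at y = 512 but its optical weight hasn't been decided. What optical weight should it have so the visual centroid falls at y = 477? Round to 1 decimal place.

w ≈ 18.4

Known weights sum to 7 + 3 + 3 + 8 = 21; their moment is 7·376 + 3·512 + 3·343 + 8·522 = 9373.
Balance at y = 477 requires (9373 + w·512) / (21 + w) = 477.
Rearranging, w·(512 − 477) = 477·21 − 9373 = 644, so w ≈ 644/35 = 18.40.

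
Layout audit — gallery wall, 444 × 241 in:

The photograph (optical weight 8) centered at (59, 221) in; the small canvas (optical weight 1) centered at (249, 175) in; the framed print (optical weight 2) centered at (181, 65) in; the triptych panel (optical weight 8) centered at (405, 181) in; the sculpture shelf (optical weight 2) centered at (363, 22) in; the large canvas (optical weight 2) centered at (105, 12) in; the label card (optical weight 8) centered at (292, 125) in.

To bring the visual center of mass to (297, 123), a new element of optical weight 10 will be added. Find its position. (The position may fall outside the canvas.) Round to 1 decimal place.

(458.2, 45.4)

After adding the new element, total weight = 8 + 1 + 2 + 8 + 2 + 2 + 8 + 10 = 41.
Along x: (7595 + 10·x) / 41 = 297 (existing moment 8·59 + 1·249 + 2·181 + 8·405 + 2·363 + 2·105 + 8·292 = 7595) ⇒ x = (12177 − 7595) / 10 ≈ 458.20.
Along y: (4589 + 10·y) / 41 = 123 (existing moment 8·221 + 1·175 + 2·65 + 8·181 + 2·22 + 2·12 + 8·125 = 4589) ⇒ y = (5043 − 4589) / 10 ≈ 45.40.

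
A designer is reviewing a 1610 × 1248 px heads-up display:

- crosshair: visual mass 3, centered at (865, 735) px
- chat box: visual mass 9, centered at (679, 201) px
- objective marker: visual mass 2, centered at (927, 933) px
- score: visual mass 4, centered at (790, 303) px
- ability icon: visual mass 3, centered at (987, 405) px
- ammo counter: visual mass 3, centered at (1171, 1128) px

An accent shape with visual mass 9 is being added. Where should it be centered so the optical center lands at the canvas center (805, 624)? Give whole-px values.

New total weight: (3 + 9 + 2 + 4 + 3 + 3) + 9 = 33.
x: need Σw·x = 33·805 = 26565. Existing = 3·865 + 9·679 + 2·927 + 4·790 + 3·987 + 3·1171 = 20194. Remainder 6371 / 9 ≈ 707.89.
y: need Σw·y = 33·624 = 20592. Existing = 3·735 + 9·201 + 2·933 + 4·303 + 3·405 + 3·1128 = 11691. Remainder 8901 / 9 ≈ 989.00.

(708, 989)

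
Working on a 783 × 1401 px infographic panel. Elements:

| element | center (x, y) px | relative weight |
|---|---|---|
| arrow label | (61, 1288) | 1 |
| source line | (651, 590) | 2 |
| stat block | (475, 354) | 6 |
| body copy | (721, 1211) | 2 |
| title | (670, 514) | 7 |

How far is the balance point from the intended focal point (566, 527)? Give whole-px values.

≈ 63 px

Total weight = 1 + 2 + 6 + 2 + 7 = 18.
Σw·x = 1·61 + 2·651 + 6·475 + 2·721 + 7·670 = 10345, so x̄ = 10345/18 ≈ 574.72.
Σw·y = 1·1288 + 2·590 + 6·354 + 2·1211 + 7·514 = 10612, so ȳ = 10612/18 ≈ 589.56.
Relative to (566, 527): Δ = (8.72, 62.56); |Δ| = √(8.72² + 62.56²) ≈ 63.16.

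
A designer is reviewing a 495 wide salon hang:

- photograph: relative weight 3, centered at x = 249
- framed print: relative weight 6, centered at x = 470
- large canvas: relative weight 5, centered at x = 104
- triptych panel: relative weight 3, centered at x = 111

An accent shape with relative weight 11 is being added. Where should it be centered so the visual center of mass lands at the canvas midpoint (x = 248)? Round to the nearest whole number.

After adding the accent shape, total weight = 3 + 6 + 5 + 3 + 11 = 28.
x: need Σw·x = 28·248 = 6944. Existing = 3·249 + 6·470 + 5·104 + 3·111 = 4420. Remainder 2524 / 11 ≈ 229.45.

x ≈ 229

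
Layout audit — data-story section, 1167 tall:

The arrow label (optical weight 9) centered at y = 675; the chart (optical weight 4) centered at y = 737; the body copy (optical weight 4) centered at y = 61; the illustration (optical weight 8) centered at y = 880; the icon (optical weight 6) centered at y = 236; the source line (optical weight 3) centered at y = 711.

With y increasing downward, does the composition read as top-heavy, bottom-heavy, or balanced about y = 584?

Weights sum to 9 + 4 + 4 + 8 + 6 + 3 = 34.
Σw·y = 9·675 + 4·737 + 4·61 + 8·880 + 6·236 + 3·711 = 19856, so ȳ = 19856/34 ≈ 584.00.
The centroid 584.00 matches the midline at 584, so the layout is balanced.

balanced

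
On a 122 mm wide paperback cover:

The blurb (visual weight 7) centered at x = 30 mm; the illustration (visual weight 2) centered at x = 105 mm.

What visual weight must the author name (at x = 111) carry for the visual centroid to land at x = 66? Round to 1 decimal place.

Known weights sum to 7 + 2 = 9; their moment is 7·30 + 2·105 = 420.
Set Σw·x/Σw = 66: (420 + 111w) = 66·(9 + w).
Rearranging, w·(111 − 66) = 66·9 − 420 = 174, so w ≈ 174/45 = 3.87.

w ≈ 3.9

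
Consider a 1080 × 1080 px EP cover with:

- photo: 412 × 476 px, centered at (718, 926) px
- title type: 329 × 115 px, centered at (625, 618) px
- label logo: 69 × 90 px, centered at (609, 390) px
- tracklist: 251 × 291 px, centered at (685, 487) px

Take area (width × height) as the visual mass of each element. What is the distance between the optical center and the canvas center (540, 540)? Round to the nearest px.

Areas: photo 412·476 = 196112, title type 329·115 = 37835, label logo 69·90 = 6210, tracklist 251·291 = 73041. Total weight = 313198.
x-moment: 196112·718 + 37835·625 + 6210·609 + 73041·685 = 218270266; centroid 218270266/313198 ≈ 696.91.
y-moment: 196112·926 + 37835·618 + 6210·390 + 73041·487 = 242974609; centroid 242974609/313198 ≈ 775.79.
From (540, 540): dx = 156.91, dy = 235.79, so the distance is √(dx²+dy²) ≈ 283.22.

≈ 283 px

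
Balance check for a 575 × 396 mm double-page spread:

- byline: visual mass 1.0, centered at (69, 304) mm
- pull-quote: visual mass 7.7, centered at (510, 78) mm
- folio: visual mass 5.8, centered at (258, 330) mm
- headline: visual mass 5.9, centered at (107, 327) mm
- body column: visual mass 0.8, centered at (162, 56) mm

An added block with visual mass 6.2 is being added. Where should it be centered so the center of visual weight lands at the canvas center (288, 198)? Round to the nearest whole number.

(264, 102)

New total weight: (1.0 + 7.7 + 5.8 + 5.9 + 0.8) + 6.2 = 27.4.
Along x: (6253.3 + 6.2·x) / 27.4 = 288 (existing moment 1.0·69 + 7.7·510 + 5.8·258 + 5.9·107 + 0.8·162 = 6253.3) ⇒ x = (7891.2 − 6253.3) / 6.2 ≈ 264.18.
Along y: (4792.7 + 6.2·y) / 27.4 = 198 (existing moment 1.0·304 + 7.7·78 + 5.8·330 + 5.9·327 + 0.8·56 = 4792.7) ⇒ y = (5425.2 − 4792.7) / 6.2 ≈ 102.02.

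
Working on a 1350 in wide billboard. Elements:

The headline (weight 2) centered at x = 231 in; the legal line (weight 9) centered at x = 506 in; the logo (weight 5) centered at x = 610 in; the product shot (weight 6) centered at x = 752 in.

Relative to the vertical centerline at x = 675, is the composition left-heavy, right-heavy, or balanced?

Σw = 2 + 9 + 5 + 6 = 22.
Σw·x = 2·231 + 9·506 + 5·610 + 6·752 = 12578, so x̄ = 12578/22 ≈ 571.73.
Since 571.7 is left of 675, the composition reads left-heavy.

left-heavy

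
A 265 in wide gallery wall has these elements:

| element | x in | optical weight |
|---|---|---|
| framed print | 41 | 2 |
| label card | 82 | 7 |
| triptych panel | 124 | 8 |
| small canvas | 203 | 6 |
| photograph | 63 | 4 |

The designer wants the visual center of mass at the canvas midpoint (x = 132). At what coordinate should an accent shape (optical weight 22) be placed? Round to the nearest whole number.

x ≈ 152

New total weight: (2 + 7 + 8 + 6 + 4) + 22 = 49.
x: target moment 49×132 = 6468; current 2·41 + 7·82 + 8·124 + 6·203 + 4·63 = 3118; the accent shape supplies 3350, so x = 3350/22 ≈ 152.27.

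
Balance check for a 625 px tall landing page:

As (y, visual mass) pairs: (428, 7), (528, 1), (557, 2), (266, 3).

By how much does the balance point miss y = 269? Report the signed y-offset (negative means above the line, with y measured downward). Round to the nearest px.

Total weight = 7 + 1 + 2 + 3 = 13.
y-moment: 7·428 + 1·528 + 2·557 + 3·266 = 5436; centroid 5436/13 ≈ 418.15.
Difference: 418.15 − 269 ≈ 149.15.

≈ 149 px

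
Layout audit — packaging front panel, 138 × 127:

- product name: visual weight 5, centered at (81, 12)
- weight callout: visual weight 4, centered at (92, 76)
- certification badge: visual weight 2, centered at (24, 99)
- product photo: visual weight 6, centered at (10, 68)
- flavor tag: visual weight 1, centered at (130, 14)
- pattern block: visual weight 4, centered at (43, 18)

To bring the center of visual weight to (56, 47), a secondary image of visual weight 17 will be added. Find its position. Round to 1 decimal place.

(58.9, 45.7)

After adding the secondary image, total weight = 5 + 4 + 2 + 6 + 1 + 4 + 17 = 39.
x: target moment 39×56 = 2184; current 5·81 + 4·92 + 2·24 + 6·10 + 1·130 + 4·43 = 1183; the secondary image supplies 1001, so x = 1001/17 ≈ 58.88.
y: target moment 39×47 = 1833; current 5·12 + 4·76 + 2·99 + 6·68 + 1·14 + 4·18 = 1056; the secondary image supplies 777, so y = 777/17 ≈ 45.71.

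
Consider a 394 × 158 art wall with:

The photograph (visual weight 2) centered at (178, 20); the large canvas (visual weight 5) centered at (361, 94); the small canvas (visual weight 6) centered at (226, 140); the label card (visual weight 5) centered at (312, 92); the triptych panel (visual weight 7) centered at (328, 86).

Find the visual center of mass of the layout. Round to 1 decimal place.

Σw = 2 + 5 + 6 + 5 + 7 = 25.
x: (2·178 + 5·361 + 6·226 + 5·312 + 7·328) / 25 = 7373 / 25 ≈ 294.92
y: (2·20 + 5·94 + 6·140 + 5·92 + 7·86) / 25 = 2412 / 25 ≈ 96.48

(294.9, 96.5)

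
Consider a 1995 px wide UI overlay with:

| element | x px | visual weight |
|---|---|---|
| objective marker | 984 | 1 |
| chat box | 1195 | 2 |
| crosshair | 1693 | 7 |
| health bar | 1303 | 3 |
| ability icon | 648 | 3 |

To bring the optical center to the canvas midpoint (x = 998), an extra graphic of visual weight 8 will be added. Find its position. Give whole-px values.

x ≈ 359

With the extra graphic, Σw becomes 1 + 2 + 7 + 3 + 3 + 8 = 24.
x: need Σw·x = 24·998 = 23952. Existing = 1·984 + 2·1195 + 7·1693 + 3·1303 + 3·648 = 21078. Remainder 2874 / 8 ≈ 359.25.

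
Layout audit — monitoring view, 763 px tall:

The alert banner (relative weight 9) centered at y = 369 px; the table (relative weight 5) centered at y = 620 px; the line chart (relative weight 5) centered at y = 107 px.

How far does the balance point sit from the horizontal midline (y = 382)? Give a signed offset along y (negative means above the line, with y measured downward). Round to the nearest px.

≈ -16 px

Total weight = 9 + 5 + 5 = 19.
Σw·y = 9·369 + 5·620 + 5·107 = 6956, so ȳ = 6956/19 ≈ 366.11.
Offset from y = 382: 366.11 − 382 ≈ -15.89.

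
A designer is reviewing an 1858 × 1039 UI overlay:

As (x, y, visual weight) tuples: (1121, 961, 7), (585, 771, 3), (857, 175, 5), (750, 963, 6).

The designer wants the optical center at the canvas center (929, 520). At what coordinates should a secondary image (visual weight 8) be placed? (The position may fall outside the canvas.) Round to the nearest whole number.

New total weight: (7 + 3 + 5 + 6) + 8 = 29.
x: need Σw·x = 29·929 = 26941. Existing = 7·1121 + 3·585 + 5·857 + 6·750 = 18387. Remainder 8554 / 8 ≈ 1069.25.
y: need Σw·y = 29·520 = 15080. Existing = 7·961 + 3·771 + 5·175 + 6·963 = 15693. Remainder -613 / 8 ≈ -76.62.

(1069, -77)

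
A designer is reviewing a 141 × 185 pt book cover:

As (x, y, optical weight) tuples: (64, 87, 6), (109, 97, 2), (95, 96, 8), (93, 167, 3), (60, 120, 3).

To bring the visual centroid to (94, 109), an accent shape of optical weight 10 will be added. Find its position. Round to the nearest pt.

(119, 114)

With the accent shape, Σw becomes 6 + 2 + 8 + 3 + 3 + 10 = 32.
x: target moment 32×94 = 3008; current 6·64 + 2·109 + 8·95 + 3·93 + 3·60 = 1821; the accent shape supplies 1187, so x = 1187/10 ≈ 118.70.
y: target moment 32×109 = 3488; current 6·87 + 2·97 + 8·96 + 3·167 + 3·120 = 2345; the accent shape supplies 1143, so y = 1143/10 ≈ 114.30.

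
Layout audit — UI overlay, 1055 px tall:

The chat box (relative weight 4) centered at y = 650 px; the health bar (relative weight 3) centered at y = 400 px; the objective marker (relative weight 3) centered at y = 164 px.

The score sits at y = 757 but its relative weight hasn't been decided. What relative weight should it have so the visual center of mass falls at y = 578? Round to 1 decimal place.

Fixed elements: Σw = 4 + 3 + 3 = 10, Σw·y = 4·650 + 3·400 + 3·164 = 4292.
Set Σw·y/Σw = 578: (4292 + 757w) = 578·(10 + w).
Rearranging, w·(757 − 578) = 578·10 − 4292 = 1488, so w ≈ 1488/179 = 8.31.

w ≈ 8.3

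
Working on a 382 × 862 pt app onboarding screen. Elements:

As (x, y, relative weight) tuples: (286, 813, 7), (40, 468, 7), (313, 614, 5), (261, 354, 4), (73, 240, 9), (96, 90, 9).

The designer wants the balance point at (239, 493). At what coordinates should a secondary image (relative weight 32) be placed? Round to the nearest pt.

(345, 611)

New total weight: (7 + 7 + 5 + 4 + 9 + 9) + 32 = 73.
x: target moment 73×239 = 17447; current 7·286 + 7·40 + 5·313 + 4·261 + 9·73 + 9·96 = 6412; the secondary image supplies 11035, so x = 11035/32 ≈ 344.84.
y: target moment 73×493 = 35989; current 7·813 + 7·468 + 5·614 + 4·354 + 9·240 + 9·90 = 16423; the secondary image supplies 19566, so y = 19566/32 ≈ 611.44.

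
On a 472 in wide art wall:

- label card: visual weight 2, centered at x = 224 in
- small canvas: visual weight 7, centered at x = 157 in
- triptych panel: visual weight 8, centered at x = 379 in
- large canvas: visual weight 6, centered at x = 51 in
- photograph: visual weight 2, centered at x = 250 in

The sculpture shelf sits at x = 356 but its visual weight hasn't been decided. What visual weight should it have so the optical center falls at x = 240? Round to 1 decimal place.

Fixed elements: Σw = 2 + 7 + 8 + 6 + 2 = 25, Σw·x = 2·224 + 7·157 + 8·379 + 6·51 + 2·250 = 5385.
For the centroid to hit 240: (5385 + w·356) / (25 + w) = 240.
So w = (240·25 − 5385)/(356 − 240) = 615/116 ≈ 5.30.

w ≈ 5.3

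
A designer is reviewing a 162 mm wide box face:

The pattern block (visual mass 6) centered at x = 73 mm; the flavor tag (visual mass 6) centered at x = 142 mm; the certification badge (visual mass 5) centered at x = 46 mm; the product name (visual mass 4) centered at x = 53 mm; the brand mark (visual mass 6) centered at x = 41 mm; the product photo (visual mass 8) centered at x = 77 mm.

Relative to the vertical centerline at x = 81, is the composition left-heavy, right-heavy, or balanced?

Σw = 6 + 6 + 5 + 4 + 6 + 8 = 35.
x: (6·73 + 6·142 + 5·46 + 4·53 + 6·41 + 8·77) / 35 = 2594 / 35 ≈ 74.11
74.1 vs midline 81 → left-heavy.

left-heavy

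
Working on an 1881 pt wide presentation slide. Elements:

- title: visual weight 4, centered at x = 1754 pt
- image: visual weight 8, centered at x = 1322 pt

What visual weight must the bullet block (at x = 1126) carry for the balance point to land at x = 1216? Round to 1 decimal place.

Fixed elements: Σw = 4 + 8 = 12, Σw·x = 4·1754 + 8·1322 = 17592.
For the centroid to hit 1216: (17592 + w·1126) / (12 + w) = 1216.
Rearranging, w·(1126 − 1216) = 1216·12 − 17592 = -3000, so w ≈ -3000/-90 = 33.33.

w ≈ 33.3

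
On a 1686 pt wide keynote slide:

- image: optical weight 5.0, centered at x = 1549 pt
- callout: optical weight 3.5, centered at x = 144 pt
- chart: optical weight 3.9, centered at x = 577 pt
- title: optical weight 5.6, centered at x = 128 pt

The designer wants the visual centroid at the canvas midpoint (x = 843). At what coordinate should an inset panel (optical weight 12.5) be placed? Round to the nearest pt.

After adding the inset panel, total weight = 5.0 + 3.5 + 3.9 + 5.6 + 12.5 = 30.5.
x: need Σw·x = 30.5·843 = 25711.5. Existing = 5.0·1549 + 3.5·144 + 3.9·577 + 5.6·128 = 11216.1. Remainder 14495.4 / 12.5 ≈ 1159.63.

x ≈ 1160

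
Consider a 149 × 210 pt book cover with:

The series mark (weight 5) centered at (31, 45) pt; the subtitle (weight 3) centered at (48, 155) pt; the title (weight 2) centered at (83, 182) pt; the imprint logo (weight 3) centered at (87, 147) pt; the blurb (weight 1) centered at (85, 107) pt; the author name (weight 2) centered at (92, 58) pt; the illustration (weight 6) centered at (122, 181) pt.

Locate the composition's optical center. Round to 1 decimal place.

Σw = 5 + 3 + 2 + 3 + 1 + 2 + 6 = 22.
Σw·x = 1727; x̄ = 1727/22 ≈ 78.50.
y: moment 2804 / weight 22 ≈ 127.45

(78.5, 127.5)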